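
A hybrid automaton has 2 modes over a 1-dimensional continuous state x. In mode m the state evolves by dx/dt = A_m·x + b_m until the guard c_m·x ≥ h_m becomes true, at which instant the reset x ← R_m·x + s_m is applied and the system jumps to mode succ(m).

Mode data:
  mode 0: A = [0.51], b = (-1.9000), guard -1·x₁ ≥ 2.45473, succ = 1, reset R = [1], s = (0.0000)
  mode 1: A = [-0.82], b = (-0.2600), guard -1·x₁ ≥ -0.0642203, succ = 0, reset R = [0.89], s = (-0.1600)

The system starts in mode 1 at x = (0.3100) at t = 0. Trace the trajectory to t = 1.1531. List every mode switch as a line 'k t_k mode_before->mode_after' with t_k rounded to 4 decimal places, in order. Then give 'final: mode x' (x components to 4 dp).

1 0.6067 1->0
final: 0 -1.3331

Mode 1: guard c·x = -0.0642 hit at Δt = 0.6067 (t = 0.6067), x⁻ = (0.0642) → reset → x⁺ = (-0.1028), jump to mode 0
Mode 0: flow for 0.5464 to horizon, guard not reached → x = (-1.3331)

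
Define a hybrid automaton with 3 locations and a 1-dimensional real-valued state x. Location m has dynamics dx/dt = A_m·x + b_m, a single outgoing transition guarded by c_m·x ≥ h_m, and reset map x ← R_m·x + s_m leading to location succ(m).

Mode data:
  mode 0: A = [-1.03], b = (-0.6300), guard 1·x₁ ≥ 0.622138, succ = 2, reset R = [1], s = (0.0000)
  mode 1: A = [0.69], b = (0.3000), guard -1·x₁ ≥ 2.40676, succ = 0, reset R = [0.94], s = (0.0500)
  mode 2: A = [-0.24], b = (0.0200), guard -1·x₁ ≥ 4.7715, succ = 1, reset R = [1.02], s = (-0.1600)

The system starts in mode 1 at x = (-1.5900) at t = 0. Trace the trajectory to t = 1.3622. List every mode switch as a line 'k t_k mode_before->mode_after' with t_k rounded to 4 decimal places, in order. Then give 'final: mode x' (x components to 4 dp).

1 0.7750 1->0
final: 0 -1.4859

Mode 1: guard c·x = 2.4068 hit at Δt = 0.7750 (t = 0.7750), x⁻ = (-2.4068) → reset → x⁺ = (-2.2124), jump to mode 0
Mode 0: flow for 0.5872 to horizon, guard not reached → x = (-1.4859)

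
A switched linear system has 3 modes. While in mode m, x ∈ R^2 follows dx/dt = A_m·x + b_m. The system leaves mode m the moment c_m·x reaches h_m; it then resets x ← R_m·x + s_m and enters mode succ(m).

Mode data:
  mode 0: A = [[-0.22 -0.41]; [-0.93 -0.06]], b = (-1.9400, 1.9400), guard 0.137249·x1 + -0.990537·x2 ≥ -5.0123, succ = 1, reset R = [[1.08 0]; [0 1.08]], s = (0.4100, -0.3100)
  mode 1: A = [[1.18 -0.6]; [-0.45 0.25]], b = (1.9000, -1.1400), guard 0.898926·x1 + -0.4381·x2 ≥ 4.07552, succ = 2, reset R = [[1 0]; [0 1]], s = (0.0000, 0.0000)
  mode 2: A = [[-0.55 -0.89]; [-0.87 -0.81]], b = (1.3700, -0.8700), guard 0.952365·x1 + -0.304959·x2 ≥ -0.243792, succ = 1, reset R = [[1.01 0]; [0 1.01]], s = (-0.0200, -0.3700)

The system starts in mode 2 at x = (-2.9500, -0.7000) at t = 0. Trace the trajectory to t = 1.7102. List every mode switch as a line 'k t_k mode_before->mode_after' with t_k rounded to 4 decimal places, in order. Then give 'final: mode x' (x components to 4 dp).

1 1.1568 2->1
final: 1 1.2611 -1.3268

Mode 2: guard c·x = -0.2438 hit at Δt = 1.1568 (t = 1.1568), x⁻ = (-0.2926, -0.1144) → reset → x⁺ = (-0.3155, -0.4855), jump to mode 1
Mode 1: flow for 0.5534 to horizon, guard not reached → x = (1.2611, -1.3268)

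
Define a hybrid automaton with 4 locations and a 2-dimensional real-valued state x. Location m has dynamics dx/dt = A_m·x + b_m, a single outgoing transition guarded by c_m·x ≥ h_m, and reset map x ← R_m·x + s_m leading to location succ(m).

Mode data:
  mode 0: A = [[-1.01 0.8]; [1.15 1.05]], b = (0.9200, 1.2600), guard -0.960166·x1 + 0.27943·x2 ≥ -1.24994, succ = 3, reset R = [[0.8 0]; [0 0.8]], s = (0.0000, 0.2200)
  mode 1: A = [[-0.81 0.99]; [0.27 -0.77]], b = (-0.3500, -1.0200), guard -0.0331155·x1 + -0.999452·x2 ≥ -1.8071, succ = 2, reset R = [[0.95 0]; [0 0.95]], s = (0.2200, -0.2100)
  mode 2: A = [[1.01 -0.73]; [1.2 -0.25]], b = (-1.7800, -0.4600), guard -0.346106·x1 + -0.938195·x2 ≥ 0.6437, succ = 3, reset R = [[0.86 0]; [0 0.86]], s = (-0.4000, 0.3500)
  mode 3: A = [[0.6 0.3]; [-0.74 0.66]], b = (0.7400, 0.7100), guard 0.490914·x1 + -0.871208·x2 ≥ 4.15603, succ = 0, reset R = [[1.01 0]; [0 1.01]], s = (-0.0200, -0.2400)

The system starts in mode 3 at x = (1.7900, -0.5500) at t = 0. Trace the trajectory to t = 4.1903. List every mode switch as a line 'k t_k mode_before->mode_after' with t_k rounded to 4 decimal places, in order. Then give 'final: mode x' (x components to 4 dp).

1 0.9745 3->0
2 2.0255 0->3
3 3.5455 3->0
final: 0 -0.2380 -5.5012

Mode 3: guard c·x = 4.1560 hit at Δt = 0.9745 (t = 0.9745), x⁻ = (3.6771, -2.6984) → reset → x⁺ = (3.6939, -2.9654), jump to mode 0
Mode 0: guard c·x = -1.2499 hit at Δt = 1.0510 (t = 2.0255), x⁻ = (0.7999, -1.7247) → reset → x⁺ = (0.6399, -1.1598), jump to mode 3
Mode 3: guard c·x = 4.1560 hit at Δt = 1.5200 (t = 3.5455), x⁻ = (2.0250, -3.6294) → reset → x⁺ = (2.0253, -3.9056), jump to mode 0
Mode 0: flow for 0.6448 to horizon, guard not reached → x = (-0.2380, -5.5012)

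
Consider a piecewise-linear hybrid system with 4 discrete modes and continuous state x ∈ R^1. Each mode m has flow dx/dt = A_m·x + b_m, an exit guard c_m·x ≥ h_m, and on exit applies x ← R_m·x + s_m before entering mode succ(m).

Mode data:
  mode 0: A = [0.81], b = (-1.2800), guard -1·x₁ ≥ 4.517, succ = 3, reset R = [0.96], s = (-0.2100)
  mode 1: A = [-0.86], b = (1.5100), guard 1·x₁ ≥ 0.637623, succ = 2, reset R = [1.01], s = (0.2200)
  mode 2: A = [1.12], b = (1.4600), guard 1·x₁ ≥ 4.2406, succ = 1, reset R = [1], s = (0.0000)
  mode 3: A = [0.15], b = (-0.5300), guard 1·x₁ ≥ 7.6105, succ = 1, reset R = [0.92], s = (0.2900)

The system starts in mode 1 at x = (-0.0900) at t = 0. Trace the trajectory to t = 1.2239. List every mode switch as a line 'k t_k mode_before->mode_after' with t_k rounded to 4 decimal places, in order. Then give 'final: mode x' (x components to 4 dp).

1 0.5828 1->2
final: 2 3.1408

Mode 1: guard c·x = 0.6376 hit at Δt = 0.5828 (t = 0.5828), x⁻ = (0.6376) → reset → x⁺ = (0.8640), jump to mode 2
Mode 2: flow for 0.6411 to horizon, guard not reached → x = (3.1408)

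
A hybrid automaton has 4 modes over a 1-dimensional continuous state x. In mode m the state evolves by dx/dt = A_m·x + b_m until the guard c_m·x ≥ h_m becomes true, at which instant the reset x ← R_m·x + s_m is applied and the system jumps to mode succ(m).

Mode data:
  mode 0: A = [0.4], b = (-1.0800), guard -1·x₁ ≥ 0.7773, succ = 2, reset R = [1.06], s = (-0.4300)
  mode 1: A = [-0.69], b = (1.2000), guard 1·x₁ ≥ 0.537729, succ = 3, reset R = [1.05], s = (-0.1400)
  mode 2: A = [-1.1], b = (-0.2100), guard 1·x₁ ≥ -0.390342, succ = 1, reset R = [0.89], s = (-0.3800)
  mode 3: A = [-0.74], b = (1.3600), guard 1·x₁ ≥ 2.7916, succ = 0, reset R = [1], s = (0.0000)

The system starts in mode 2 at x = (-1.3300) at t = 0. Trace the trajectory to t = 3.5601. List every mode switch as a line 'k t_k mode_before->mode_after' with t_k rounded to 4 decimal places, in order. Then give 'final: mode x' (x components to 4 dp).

Mode 2: guard c·x = -0.3903 hit at Δt = 1.5841 (t = 1.5841), x⁻ = (-0.3903) → reset → x⁺ = (-0.7274), jump to mode 1
Mode 1: guard c·x = 0.5377 hit at Δt = 1.0425 (t = 2.6266), x⁻ = (0.5377) → reset → x⁺ = (0.4246), jump to mode 3
Mode 3: flow for 0.9335 to horizon, guard not reached → x = (1.1296)

1 1.5841 2->1
2 2.6266 1->3
final: 3 1.1296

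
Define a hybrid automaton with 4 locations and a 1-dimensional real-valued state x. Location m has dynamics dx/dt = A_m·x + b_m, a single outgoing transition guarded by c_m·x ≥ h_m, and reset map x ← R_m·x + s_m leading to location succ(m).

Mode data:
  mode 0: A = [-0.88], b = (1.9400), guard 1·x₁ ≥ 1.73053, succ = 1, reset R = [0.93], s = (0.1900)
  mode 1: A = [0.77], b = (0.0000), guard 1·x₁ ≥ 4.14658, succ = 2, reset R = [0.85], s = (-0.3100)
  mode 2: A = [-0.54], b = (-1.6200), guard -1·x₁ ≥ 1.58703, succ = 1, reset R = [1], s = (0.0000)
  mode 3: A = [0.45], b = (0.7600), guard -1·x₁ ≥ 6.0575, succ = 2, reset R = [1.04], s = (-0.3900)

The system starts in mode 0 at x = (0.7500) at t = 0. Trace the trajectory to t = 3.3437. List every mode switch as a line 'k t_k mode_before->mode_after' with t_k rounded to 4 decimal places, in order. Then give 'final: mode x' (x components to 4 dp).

Mode 0: guard c·x = 1.7305 hit at Δt = 1.2741 (t = 1.2741), x⁻ = (1.7305) → reset → x⁺ = (1.7994), jump to mode 1
Mode 1: guard c·x = 4.1466 hit at Δt = 1.0842 (t = 2.3583), x⁻ = (4.1466) → reset → x⁺ = (3.2146), jump to mode 2
Mode 2: flow for 0.9854 to horizon, guard not reached → x = (0.6502)

1 1.2741 0->1
2 2.3583 1->2
final: 2 0.6502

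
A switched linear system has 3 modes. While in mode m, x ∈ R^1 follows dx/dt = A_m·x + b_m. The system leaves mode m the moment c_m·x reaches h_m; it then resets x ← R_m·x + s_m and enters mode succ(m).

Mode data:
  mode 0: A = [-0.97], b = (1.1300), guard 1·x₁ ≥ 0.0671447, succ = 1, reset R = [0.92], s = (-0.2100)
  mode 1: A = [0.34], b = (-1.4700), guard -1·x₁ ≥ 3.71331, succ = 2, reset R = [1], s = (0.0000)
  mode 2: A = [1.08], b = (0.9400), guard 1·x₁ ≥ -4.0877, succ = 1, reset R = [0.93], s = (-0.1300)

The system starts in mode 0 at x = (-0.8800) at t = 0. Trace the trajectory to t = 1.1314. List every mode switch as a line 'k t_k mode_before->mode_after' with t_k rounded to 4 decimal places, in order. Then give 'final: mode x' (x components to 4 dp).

1 0.6413 0->1
final: 1 -0.9591

Mode 0: guard c·x = 0.0671 hit at Δt = 0.6413 (t = 0.6413), x⁻ = (0.0671) → reset → x⁺ = (-0.1482), jump to mode 1
Mode 1: flow for 0.4901 to horizon, guard not reached → x = (-0.9591)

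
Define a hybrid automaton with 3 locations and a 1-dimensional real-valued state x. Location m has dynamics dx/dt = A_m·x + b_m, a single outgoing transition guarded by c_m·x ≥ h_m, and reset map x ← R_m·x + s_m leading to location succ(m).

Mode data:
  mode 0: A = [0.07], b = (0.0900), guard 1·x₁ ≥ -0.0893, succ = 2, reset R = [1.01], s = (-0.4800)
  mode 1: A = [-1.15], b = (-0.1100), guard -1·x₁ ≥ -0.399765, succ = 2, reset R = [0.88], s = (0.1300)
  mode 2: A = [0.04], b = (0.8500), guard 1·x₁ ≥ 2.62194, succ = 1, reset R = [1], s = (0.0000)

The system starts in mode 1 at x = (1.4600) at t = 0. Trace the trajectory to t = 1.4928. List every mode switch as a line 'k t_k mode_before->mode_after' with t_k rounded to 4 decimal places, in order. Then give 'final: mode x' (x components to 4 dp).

Mode 1: guard c·x = -0.3998 hit at Δt = 0.9950 (t = 0.9950), x⁻ = (0.3998) → reset → x⁺ = (0.4818), jump to mode 2
Mode 2: flow for 0.4978 to horizon, guard not reached → x = (0.9189)

1 0.9950 1->2
final: 2 0.9189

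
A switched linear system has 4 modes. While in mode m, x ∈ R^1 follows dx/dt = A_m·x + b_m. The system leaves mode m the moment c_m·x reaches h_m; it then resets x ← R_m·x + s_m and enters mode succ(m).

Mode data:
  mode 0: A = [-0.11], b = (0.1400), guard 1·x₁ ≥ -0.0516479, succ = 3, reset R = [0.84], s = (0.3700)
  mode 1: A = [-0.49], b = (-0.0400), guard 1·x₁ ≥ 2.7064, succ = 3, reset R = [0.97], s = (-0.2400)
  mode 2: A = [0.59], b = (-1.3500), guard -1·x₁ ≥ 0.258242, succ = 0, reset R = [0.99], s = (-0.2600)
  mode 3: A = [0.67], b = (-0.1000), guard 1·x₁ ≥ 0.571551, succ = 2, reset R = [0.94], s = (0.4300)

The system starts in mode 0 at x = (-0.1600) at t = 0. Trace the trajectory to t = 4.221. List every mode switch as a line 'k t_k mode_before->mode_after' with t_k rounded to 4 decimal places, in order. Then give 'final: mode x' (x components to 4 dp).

1 0.7149 0->3
2 2.0097 3->2
3 3.1222 2->0
final: 0 -0.3121

Mode 0: guard c·x = -0.0516 hit at Δt = 0.7149 (t = 0.7149), x⁻ = (-0.0516) → reset → x⁺ = (0.3266), jump to mode 3
Mode 3: guard c·x = 0.5716 hit at Δt = 1.2948 (t = 2.0097), x⁻ = (0.5716) → reset → x⁺ = (0.9673), jump to mode 2
Mode 2: guard c·x = 0.2582 hit at Δt = 1.1125 (t = 3.1222), x⁻ = (-0.2582) → reset → x⁺ = (-0.5157), jump to mode 0
Mode 0: flow for 1.0988 to horizon, guard not reached → x = (-0.3121)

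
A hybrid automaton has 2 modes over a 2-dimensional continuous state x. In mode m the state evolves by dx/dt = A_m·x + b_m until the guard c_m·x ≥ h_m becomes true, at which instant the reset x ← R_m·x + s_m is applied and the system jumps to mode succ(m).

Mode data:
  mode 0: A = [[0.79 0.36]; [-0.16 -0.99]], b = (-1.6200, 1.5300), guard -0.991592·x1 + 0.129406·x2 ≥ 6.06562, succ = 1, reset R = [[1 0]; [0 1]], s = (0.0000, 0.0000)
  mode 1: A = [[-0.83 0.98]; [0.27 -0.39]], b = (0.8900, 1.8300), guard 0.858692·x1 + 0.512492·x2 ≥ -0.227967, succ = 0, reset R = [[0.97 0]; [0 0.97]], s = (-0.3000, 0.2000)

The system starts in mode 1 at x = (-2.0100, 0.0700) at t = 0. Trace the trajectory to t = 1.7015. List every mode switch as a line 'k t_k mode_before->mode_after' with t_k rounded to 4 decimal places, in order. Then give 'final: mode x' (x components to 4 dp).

1 0.5331 1->0
final: 0 -4.7505 1.6849

Mode 1: guard c·x = -0.2280 hit at Δt = 0.5331 (t = 0.5331), x⁻ = (-0.7222, 0.7653) → reset → x⁺ = (-1.0006, 0.9423), jump to mode 0
Mode 0: flow for 1.1684 to horizon, guard not reached → x = (-4.7505, 1.6849)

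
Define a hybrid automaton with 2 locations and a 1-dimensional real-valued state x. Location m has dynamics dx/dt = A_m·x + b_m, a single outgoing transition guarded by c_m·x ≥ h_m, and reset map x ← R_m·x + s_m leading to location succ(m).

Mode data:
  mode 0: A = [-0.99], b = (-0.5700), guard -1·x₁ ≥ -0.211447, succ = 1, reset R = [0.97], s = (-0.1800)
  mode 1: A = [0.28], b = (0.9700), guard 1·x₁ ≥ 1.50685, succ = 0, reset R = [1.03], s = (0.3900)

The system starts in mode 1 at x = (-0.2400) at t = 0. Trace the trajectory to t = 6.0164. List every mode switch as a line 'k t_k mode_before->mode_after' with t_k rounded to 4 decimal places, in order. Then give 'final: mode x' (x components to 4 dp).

Mode 1: guard c·x = 1.5069 hit at Δt = 1.5462 (t = 1.5462), x⁻ = (1.5069) → reset → x⁺ = (1.9421), jump to mode 0
Mode 0: guard c·x = -0.2114 hit at Δt = 1.1744 (t = 2.7206), x⁻ = (0.2114) → reset → x⁺ = (0.0251), jump to mode 1
Mode 1: guard c·x = 1.5069 hit at Δt = 1.2640 (t = 3.9846), x⁻ = (1.5068) → reset → x⁺ = (1.9421), jump to mode 0
Mode 0: guard c·x = -0.2114 hit at Δt = 1.1744 (t = 5.1590), x⁻ = (0.2114) → reset → x⁺ = (0.0251), jump to mode 1
Mode 1: flow for 0.8574 to horizon, guard not reached → x = (0.9719)

1 1.5462 1->0
2 2.7206 0->1
3 3.9846 1->0
4 5.1590 0->1
final: 1 0.9719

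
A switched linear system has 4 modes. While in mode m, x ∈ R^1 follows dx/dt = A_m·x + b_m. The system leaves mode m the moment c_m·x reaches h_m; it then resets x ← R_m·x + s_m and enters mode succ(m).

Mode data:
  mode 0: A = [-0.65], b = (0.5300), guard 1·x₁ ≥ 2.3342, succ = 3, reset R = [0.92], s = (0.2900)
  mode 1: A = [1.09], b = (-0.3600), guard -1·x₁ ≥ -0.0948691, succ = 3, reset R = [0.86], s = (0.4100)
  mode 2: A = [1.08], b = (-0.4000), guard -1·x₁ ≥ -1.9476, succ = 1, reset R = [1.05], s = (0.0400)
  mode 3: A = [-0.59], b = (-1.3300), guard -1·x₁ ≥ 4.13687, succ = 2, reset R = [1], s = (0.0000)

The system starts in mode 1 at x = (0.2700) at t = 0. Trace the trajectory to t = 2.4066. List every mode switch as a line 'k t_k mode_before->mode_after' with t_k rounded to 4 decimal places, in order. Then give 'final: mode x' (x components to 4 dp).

Mode 1: guard c·x = -0.0949 hit at Δt = 1.2499 (t = 1.2499), x⁻ = (0.0949) → reset → x⁺ = (0.4916), jump to mode 3
Mode 3: flow for 1.1567 to horizon, guard not reached → x = (-0.8666)

1 1.2499 1->3
final: 3 -0.8666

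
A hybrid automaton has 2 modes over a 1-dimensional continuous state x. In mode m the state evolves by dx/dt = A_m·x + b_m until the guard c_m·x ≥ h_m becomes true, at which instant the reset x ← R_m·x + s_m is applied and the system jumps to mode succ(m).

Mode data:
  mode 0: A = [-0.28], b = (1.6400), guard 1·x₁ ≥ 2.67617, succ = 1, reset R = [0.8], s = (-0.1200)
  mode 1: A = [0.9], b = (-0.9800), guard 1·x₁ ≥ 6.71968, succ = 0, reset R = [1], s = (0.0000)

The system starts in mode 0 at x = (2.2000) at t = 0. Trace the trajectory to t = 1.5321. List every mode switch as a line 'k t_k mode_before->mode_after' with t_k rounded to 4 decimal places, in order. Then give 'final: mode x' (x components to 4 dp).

Mode 0: guard c·x = 2.6762 hit at Δt = 0.4982 (t = 0.4982), x⁻ = (2.6762) → reset → x⁺ = (2.0209), jump to mode 1
Mode 1: flow for 1.0339 to horizon, guard not reached → x = (3.4524)

1 0.4982 0->1
final: 1 3.4524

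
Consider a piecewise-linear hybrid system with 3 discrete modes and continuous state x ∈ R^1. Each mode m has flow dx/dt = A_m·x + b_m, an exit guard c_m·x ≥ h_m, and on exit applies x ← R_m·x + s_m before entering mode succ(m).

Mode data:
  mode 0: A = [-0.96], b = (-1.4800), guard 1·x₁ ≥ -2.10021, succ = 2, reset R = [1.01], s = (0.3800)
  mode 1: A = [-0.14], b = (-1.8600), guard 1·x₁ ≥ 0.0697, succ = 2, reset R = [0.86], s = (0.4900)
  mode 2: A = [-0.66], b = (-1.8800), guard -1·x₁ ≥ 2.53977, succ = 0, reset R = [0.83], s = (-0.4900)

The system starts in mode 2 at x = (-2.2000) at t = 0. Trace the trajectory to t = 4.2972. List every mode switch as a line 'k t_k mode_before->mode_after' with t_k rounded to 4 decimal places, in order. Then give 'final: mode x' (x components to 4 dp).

1 1.1246 2->0
2 1.7884 0->2
3 3.7236 2->0
final: 0 -2.1507

Mode 2: guard c·x = 2.5398 hit at Δt = 1.1246 (t = 1.1246), x⁻ = (-2.5398) → reset → x⁺ = (-2.5980), jump to mode 0
Mode 0: guard c·x = -2.1002 hit at Δt = 0.6638 (t = 1.7884), x⁻ = (-2.1002) → reset → x⁺ = (-1.7412), jump to mode 2
Mode 2: guard c·x = 2.5398 hit at Δt = 1.9352 (t = 3.7236), x⁻ = (-2.5398) → reset → x⁺ = (-2.5980), jump to mode 0
Mode 0: flow for 0.5736 to horizon, guard not reached → x = (-2.1507)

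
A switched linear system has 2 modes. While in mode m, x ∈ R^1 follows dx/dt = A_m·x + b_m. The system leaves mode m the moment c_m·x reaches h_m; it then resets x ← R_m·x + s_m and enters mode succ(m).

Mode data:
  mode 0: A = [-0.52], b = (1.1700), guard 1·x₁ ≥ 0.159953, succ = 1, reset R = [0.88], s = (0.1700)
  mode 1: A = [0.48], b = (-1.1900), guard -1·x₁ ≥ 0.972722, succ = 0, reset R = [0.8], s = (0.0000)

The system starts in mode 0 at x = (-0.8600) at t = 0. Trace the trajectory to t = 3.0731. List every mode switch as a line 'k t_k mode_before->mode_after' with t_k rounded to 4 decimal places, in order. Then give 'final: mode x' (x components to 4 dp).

1 0.7643 0->1
2 1.7329 1->0
3 2.4459 0->1
final: 1 -0.4509

Mode 0: guard c·x = 0.1600 hit at Δt = 0.7643 (t = 0.7643), x⁻ = (0.1600) → reset → x⁺ = (0.3108), jump to mode 1
Mode 1: guard c·x = 0.9727 hit at Δt = 0.9686 (t = 1.7329), x⁻ = (-0.9727) → reset → x⁺ = (-0.7782), jump to mode 0
Mode 0: guard c·x = 0.1600 hit at Δt = 0.7130 (t = 2.4459), x⁻ = (0.1600) → reset → x⁺ = (0.3108), jump to mode 1
Mode 1: flow for 0.6272 to horizon, guard not reached → x = (-0.4509)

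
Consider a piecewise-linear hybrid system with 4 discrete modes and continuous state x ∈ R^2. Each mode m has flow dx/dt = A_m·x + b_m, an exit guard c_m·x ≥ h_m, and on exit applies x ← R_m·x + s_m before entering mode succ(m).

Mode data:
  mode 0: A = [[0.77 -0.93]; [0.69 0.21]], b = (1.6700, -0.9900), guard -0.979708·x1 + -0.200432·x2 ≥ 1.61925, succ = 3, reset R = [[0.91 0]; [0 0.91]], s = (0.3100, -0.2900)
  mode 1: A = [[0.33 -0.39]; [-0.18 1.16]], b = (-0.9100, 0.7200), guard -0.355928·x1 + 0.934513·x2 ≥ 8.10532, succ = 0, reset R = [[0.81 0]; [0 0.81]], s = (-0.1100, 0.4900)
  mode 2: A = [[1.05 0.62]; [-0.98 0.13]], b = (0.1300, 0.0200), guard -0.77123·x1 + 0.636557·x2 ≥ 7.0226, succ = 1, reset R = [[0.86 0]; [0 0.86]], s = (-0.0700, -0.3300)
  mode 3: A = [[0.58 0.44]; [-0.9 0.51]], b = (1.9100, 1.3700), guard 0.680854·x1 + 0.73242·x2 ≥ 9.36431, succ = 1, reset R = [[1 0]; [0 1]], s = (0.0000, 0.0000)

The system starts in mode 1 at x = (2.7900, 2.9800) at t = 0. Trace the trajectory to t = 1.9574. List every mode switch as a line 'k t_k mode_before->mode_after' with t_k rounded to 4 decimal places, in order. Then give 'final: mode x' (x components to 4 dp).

1 0.8929 1->0
2 1.4490 0->3
final: 3 -0.2038 10.1998

Mode 1: guard c·x = 8.1053 hit at Δt = 0.8929 (t = 0.8929), x⁻ = (0.6630, 8.9258) → reset → x⁺ = (0.4270, 7.7199), jump to mode 0
Mode 0: guard c·x = 1.6193 hit at Δt = 0.5561 (t = 1.4490), x⁻ = (-3.2060, 7.5918) → reset → x⁺ = (-2.6074, 6.6186), jump to mode 3
Mode 3: flow for 0.5084 to horizon, guard not reached → x = (-0.2038, 10.1998)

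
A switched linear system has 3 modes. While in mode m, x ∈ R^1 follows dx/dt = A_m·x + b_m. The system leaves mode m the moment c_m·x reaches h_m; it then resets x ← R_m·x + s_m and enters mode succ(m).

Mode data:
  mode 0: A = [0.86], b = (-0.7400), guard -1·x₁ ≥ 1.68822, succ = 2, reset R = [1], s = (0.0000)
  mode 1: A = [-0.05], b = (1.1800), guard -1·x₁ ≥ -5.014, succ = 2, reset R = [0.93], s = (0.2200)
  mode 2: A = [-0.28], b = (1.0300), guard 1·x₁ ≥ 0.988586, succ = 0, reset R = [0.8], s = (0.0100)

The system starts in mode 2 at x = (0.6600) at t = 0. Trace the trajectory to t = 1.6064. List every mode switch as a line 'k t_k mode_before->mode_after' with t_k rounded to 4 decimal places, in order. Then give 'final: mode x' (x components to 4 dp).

Mode 2: guard c·x = 0.9886 hit at Δt = 0.4116 (t = 0.4116), x⁻ = (0.9886) → reset → x⁺ = (0.8009), jump to mode 0
Mode 0: flow for 1.1948 to horizon, guard not reached → x = (0.6939)

1 0.4116 2->0
final: 0 0.6939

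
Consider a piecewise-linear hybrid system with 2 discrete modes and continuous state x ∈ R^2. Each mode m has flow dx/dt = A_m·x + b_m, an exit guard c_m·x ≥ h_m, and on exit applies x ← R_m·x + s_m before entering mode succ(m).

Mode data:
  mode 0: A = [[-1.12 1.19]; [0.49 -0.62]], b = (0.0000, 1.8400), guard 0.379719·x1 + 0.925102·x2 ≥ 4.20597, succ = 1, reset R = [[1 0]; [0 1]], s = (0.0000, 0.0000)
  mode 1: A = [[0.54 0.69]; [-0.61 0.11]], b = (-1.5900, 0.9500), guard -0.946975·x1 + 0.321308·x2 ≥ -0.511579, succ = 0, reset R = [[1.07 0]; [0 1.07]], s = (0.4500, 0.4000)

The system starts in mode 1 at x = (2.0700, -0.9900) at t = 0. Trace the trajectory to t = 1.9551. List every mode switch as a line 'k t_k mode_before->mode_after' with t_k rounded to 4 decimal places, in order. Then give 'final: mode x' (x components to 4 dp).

Mode 1: guard c·x = -0.5116 hit at Δt = 1.1154 (t = 1.1154), x⁻ = (0.2339, -0.9029) → reset → x⁺ = (0.7002, -0.5661), jump to mode 0
Mode 0: flow for 0.8397 to horizon, guard not reached → x = (0.5454, 1.0217)

1 1.1154 1->0
final: 0 0.5454 1.0217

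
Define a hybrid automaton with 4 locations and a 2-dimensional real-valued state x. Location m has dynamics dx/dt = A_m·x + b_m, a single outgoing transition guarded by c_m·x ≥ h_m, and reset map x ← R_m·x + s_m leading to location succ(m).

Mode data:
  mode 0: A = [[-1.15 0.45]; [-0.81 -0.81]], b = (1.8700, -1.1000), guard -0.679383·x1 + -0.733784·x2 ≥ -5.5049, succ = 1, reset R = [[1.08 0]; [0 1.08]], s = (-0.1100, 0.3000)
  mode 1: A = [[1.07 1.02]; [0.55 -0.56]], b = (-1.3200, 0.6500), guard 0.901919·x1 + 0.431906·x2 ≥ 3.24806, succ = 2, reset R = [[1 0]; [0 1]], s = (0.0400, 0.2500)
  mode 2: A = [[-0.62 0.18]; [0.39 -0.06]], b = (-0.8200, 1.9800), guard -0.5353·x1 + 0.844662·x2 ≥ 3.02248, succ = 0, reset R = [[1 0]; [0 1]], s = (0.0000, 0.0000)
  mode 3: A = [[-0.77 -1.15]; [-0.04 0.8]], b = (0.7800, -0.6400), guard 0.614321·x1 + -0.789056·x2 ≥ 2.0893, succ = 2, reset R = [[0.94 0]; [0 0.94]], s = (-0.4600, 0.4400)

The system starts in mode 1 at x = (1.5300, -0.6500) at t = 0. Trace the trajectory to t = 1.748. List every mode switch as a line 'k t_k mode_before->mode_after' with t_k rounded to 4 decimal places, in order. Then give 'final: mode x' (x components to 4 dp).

Mode 1: guard c·x = 3.2481 hit at Δt = 1.3512 (t = 1.3512), x⁻ = (2.9648, 1.3292) → reset → x⁺ = (3.0048, 1.5792), jump to mode 2
Mode 2: flow for 0.3968 to horizon, guard not reached → x = (2.1991, 2.7125)

1 1.3512 1->2
final: 2 2.1991 2.7125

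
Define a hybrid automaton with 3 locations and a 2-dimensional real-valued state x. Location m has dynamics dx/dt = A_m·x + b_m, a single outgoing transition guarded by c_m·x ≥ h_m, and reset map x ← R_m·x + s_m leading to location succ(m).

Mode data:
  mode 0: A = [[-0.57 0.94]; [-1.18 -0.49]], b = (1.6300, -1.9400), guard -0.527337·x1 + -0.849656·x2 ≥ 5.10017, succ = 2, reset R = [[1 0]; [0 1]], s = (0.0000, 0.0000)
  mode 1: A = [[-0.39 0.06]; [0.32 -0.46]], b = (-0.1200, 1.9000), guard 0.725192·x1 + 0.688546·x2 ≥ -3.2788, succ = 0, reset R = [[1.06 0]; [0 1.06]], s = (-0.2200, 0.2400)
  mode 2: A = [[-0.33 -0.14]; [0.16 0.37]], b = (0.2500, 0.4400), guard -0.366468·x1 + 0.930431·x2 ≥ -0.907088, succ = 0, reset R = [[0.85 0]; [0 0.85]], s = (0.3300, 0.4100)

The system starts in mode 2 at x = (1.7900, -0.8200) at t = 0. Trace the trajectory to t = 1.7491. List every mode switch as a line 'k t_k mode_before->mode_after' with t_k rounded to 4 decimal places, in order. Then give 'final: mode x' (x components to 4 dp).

1 0.9557 2->0
final: 0 1.2755 -2.4444

Mode 2: guard c·x = -0.9071 hit at Δt = 0.9557 (t = 0.9557), x⁻ = (1.5779, -0.3534) → reset → x⁺ = (1.6712, 0.1096), jump to mode 0
Mode 0: flow for 0.7934 to horizon, guard not reached → x = (1.2755, -2.4444)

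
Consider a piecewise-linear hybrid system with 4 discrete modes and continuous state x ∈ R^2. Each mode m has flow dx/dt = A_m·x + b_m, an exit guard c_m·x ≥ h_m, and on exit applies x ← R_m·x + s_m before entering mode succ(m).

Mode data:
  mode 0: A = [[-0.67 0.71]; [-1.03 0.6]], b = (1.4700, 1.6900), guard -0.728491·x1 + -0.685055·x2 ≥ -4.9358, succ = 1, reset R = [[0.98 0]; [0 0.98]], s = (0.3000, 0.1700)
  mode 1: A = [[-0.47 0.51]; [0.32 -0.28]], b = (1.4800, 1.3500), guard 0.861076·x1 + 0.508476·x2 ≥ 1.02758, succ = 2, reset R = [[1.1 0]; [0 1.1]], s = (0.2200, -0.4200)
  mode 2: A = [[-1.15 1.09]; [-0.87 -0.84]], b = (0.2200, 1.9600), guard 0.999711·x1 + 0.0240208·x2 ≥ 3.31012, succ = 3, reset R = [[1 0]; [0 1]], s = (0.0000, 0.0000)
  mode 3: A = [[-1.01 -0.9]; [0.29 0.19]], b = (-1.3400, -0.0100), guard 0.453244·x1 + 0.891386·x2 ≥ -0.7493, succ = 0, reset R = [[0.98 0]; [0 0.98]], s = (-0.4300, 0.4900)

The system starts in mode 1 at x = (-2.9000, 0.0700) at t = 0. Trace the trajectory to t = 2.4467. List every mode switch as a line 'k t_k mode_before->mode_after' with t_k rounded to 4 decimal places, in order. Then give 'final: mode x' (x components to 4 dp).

1 1.4511 1->2
final: 2 1.0956 1.1912

Mode 1: guard c·x = 1.0276 hit at Δt = 1.4511 (t = 1.4511), x⁻ = (0.4416, 1.2731) → reset → x⁺ = (0.7057, 0.9804), jump to mode 2
Mode 2: flow for 0.9956 to horizon, guard not reached → x = (1.0956, 1.1912)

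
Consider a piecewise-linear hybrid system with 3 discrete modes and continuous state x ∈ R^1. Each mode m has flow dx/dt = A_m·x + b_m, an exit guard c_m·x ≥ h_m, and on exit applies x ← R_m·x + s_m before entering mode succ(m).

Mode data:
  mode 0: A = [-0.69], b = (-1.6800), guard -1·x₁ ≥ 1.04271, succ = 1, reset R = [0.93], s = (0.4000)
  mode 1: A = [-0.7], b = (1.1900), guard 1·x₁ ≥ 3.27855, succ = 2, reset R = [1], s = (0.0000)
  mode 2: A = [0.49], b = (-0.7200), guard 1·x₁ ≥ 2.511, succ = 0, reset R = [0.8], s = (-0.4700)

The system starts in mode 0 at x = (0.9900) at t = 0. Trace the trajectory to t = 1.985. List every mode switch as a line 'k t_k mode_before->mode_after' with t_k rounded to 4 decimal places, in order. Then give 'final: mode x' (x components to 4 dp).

1 1.3047 0->1
final: 1 0.2902

Mode 0: guard c·x = 1.0427 hit at Δt = 1.3047 (t = 1.3047), x⁻ = (-1.0427) → reset → x⁺ = (-0.5697), jump to mode 1
Mode 1: flow for 0.6803 to horizon, guard not reached → x = (0.2902)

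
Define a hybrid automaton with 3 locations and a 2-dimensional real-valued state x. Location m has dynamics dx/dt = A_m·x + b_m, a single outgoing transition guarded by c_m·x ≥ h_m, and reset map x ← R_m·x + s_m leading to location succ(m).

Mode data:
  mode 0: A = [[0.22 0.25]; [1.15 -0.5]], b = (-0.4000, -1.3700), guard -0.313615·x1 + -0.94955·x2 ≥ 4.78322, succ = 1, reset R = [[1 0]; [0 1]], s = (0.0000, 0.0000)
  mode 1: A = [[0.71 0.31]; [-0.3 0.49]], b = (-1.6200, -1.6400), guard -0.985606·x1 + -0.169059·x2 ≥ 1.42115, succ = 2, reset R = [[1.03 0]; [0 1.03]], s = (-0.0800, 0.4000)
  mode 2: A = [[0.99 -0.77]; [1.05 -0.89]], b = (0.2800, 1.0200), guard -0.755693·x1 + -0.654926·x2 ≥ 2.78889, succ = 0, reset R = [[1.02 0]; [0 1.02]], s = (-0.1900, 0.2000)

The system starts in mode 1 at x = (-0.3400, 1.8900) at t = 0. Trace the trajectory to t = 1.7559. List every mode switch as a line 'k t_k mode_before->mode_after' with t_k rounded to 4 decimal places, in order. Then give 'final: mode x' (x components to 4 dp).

Mode 1: guard c·x = 1.4211 hit at Δt = 0.7638 (t = 0.7638), x⁻ = (-1.6959, 1.4807) → reset → x⁺ = (-1.8268, 1.9252), jump to mode 2
Mode 2: guard c·x = 2.7889 hit at Δt = 0.6065 (t = 1.3703), x⁻ = (-3.8436, 0.1766) → reset → x⁺ = (-4.1105, 0.3802), jump to mode 0
Mode 0: flow for 0.3856 to horizon, guard not reached → x = (-4.7137, -1.9411)

1 0.7638 1->2
2 1.3703 2->0
final: 0 -4.7137 -1.9411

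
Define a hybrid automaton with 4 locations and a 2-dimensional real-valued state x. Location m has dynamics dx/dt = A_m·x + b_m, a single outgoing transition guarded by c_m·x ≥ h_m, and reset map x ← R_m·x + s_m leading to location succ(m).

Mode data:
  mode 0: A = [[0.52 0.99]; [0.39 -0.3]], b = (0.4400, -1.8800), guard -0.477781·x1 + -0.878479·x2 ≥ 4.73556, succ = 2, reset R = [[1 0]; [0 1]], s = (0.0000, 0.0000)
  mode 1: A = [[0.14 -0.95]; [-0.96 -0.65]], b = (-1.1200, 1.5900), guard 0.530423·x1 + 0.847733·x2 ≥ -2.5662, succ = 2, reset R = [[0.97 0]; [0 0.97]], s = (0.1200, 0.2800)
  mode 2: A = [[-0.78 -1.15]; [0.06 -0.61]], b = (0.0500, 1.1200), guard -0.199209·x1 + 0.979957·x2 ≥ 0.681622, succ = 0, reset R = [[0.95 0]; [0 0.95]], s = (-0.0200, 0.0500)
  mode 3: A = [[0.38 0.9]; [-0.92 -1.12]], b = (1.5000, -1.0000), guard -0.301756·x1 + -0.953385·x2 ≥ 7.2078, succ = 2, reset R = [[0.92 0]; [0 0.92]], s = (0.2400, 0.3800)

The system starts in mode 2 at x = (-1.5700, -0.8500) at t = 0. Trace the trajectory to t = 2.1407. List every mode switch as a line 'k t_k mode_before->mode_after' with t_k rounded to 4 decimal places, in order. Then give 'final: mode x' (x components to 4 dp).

Mode 2: guard c·x = 0.6816 hit at Δt = 1.2946 (t = 1.2946), x⁻ = (-0.5926, 0.5751) → reset → x⁺ = (-0.5830, 0.5963), jump to mode 0
Mode 0: flow for 0.8461 to horizon, guard not reached → x = (-0.6676, -1.0900)

1 1.2946 2->0
final: 0 -0.6676 -1.0900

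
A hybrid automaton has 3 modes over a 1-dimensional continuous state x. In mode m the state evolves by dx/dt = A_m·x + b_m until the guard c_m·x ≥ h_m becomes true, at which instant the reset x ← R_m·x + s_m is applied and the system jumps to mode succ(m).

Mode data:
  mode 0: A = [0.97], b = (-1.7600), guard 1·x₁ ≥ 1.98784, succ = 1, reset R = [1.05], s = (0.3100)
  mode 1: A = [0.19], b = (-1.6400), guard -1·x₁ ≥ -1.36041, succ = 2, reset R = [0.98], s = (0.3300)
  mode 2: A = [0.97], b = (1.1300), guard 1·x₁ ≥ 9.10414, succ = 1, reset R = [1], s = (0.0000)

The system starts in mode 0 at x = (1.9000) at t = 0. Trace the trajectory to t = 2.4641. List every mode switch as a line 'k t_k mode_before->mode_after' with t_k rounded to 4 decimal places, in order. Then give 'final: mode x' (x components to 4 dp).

1 0.7282 0->1
2 1.5379 1->2
final: 2 5.7802

Mode 0: guard c·x = 1.9878 hit at Δt = 0.7282 (t = 0.7282), x⁻ = (1.9878) → reset → x⁺ = (2.3972), jump to mode 1
Mode 1: guard c·x = -1.3604 hit at Δt = 0.8097 (t = 1.5379), x⁻ = (1.3604) → reset → x⁺ = (1.6632), jump to mode 2
Mode 2: flow for 0.9262 to horizon, guard not reached → x = (5.7802)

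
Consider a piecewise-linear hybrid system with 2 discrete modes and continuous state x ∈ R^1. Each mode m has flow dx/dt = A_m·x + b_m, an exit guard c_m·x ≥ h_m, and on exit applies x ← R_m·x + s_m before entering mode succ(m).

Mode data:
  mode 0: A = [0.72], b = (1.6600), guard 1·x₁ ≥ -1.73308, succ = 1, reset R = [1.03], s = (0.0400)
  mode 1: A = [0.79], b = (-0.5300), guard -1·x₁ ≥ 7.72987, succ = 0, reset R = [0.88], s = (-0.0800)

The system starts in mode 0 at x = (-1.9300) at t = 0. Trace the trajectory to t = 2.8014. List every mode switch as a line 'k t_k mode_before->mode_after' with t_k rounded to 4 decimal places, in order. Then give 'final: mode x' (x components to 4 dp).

Mode 0: guard c·x = -1.7331 hit at Δt = 0.5855 (t = 0.5855), x⁻ = (-1.7331) → reset → x⁺ = (-1.7451), jump to mode 1
Mode 1: guard c·x = 7.7299 hit at Δt = 1.5775 (t = 2.1630), x⁻ = (-7.7299) → reset → x⁺ = (-6.8823), jump to mode 0
Mode 0: flow for 0.6384 to horizon, guard not reached → x = (-9.5529)

1 0.5855 0->1
2 2.1630 1->0
final: 0 -9.5529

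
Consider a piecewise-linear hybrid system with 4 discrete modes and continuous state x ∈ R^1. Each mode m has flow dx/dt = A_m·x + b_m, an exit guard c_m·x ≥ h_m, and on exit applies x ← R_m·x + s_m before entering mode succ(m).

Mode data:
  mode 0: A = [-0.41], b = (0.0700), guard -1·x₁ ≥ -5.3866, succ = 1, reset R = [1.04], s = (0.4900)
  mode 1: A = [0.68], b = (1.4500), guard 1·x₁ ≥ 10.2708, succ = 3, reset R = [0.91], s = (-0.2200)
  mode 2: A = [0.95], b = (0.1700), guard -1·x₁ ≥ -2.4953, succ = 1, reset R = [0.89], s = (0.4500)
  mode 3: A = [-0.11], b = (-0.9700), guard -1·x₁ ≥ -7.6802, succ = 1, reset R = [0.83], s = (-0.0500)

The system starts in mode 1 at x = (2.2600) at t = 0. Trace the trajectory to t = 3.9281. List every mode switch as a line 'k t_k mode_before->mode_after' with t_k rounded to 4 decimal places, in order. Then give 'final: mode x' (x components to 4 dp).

Mode 1: guard c·x = 10.2708 hit at Δt = 1.5266 (t = 1.5266), x⁻ = (10.2708) → reset → x⁺ = (9.1264), jump to mode 3
Mode 3: guard c·x = -7.6802 hit at Δt = 0.7639 (t = 2.2905), x⁻ = (7.6802) → reset → x⁺ = (6.3246), jump to mode 1
Mode 1: guard c·x = 10.2708 hit at Δt = 0.5632 (t = 2.8537), x⁻ = (10.2708) → reset → x⁺ = (9.1264), jump to mode 3
Mode 3: guard c·x = -7.6802 hit at Δt = 0.7639 (t = 3.6176), x⁻ = (7.6802) → reset → x⁺ = (6.3246), jump to mode 1
Mode 1: flow for 0.3105 to horizon, guard not reached → x = (8.3130)

1 1.5266 1->3
2 2.2905 3->1
3 2.8537 1->3
4 3.6176 3->1
final: 1 8.3130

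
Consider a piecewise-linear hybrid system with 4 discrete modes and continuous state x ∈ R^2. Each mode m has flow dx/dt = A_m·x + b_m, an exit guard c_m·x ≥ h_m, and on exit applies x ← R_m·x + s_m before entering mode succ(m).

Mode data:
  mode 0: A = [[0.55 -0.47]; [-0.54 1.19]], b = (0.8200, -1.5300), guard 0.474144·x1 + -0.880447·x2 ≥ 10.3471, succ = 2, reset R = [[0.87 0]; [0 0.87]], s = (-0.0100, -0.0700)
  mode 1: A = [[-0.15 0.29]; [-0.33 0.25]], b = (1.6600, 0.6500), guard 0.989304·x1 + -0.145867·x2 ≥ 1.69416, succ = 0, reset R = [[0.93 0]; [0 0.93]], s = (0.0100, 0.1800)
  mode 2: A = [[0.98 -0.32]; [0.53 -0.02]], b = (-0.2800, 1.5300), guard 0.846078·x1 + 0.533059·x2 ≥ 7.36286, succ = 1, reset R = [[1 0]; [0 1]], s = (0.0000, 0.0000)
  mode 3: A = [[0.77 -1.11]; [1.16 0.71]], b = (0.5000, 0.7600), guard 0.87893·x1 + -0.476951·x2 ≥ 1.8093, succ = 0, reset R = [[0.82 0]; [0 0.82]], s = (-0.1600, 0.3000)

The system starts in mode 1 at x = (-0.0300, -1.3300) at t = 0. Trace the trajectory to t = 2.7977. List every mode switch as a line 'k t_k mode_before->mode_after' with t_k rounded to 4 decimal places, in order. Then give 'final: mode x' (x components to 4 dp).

1 1.3132 1->0
2 2.2977 0->2
final: 2 9.2739 -4.9311

Mode 1: guard c·x = 1.6942 hit at Δt = 1.3132 (t = 1.3132), x⁻ = (1.5339, -1.2114) → reset → x⁺ = (1.4365, -0.9466), jump to mode 0
Mode 0: guard c·x = 10.3471 hit at Δt = 0.9845 (t = 2.2977), x⁻ = (5.7282, -8.6673) → reset → x⁺ = (4.9735, -7.6106), jump to mode 2
Mode 2: flow for 0.5000 to horizon, guard not reached → x = (9.2739, -4.9311)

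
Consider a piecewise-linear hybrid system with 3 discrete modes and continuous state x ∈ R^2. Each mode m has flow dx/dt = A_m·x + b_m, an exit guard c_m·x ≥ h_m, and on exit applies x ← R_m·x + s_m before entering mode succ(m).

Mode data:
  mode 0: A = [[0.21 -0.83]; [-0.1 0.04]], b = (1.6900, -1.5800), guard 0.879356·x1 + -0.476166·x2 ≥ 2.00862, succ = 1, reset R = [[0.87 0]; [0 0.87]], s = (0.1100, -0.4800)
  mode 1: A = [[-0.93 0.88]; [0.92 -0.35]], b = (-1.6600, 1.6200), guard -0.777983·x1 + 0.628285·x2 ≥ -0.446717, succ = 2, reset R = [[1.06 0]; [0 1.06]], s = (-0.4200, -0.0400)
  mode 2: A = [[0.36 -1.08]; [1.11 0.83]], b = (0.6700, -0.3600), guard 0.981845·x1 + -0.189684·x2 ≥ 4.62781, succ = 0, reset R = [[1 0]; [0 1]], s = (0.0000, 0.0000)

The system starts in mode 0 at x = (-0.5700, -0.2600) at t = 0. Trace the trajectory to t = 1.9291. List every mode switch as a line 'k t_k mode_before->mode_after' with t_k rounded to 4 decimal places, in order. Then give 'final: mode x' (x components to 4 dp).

1 0.7980 0->1
2 1.2204 1->2
final: 2 1.0922 -1.7023

Mode 0: guard c·x = 2.0086 hit at Δt = 0.7980 (t = 0.7980), x⁻ = (1.4308, -1.5759) → reset → x⁺ = (1.3548, -1.8511), jump to mode 1
Mode 1: guard c·x = -0.4467 hit at Δt = 0.4224 (t = 1.2204), x⁻ = (-0.0373, -0.7572) → reset → x⁺ = (-0.4596, -0.8427), jump to mode 2
Mode 2: flow for 0.7087 to horizon, guard not reached → x = (1.0922, -1.7023)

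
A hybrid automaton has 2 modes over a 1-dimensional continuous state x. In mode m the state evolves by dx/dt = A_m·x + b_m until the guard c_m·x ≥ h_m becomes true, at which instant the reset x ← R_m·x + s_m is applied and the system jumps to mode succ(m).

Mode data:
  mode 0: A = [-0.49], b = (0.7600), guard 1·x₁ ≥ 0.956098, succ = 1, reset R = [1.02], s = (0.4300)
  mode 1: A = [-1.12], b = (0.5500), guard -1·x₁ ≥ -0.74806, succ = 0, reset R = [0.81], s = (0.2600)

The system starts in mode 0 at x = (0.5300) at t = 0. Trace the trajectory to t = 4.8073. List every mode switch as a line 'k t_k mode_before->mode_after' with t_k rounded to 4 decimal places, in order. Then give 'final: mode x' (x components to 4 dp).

1 1.1023 0->1
2 2.2353 1->0
3 2.5233 0->1
4 3.6563 1->0
5 3.9443 0->1
final: 1 0.8388

Mode 0: guard c·x = 0.9561 hit at Δt = 1.1023 (t = 1.1023), x⁻ = (0.9561) → reset → x⁺ = (1.4052), jump to mode 1
Mode 1: guard c·x = -0.7481 hit at Δt = 1.1330 (t = 2.2353), x⁻ = (0.7481) → reset → x⁺ = (0.8659), jump to mode 0
Mode 0: guard c·x = 0.9561 hit at Δt = 0.2880 (t = 2.5233), x⁻ = (0.9561) → reset → x⁺ = (1.4052), jump to mode 1
Mode 1: guard c·x = -0.7481 hit at Δt = 1.1330 (t = 3.6563), x⁻ = (0.7481) → reset → x⁺ = (0.8659), jump to mode 0
Mode 0: guard c·x = 0.9561 hit at Δt = 0.2880 (t = 3.9443), x⁻ = (0.9561) → reset → x⁺ = (1.4052), jump to mode 1
Mode 1: flow for 0.8630 to horizon, guard not reached → x = (0.8388)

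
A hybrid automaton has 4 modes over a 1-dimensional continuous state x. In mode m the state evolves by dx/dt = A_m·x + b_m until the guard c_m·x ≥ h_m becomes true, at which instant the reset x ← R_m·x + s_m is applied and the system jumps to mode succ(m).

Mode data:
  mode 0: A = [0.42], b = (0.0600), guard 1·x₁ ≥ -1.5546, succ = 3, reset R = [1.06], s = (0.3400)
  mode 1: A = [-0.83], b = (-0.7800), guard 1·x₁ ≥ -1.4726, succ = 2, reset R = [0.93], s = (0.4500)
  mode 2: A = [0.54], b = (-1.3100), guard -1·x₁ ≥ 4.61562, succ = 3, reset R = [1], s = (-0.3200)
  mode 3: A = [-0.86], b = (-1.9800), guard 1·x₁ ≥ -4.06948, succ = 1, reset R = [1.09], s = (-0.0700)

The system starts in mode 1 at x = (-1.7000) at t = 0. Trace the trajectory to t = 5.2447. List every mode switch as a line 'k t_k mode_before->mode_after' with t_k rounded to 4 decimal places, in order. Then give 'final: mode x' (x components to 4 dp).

1 0.4282 1->2
2 1.8064 2->3
3 2.2702 3->1
4 4.5605 1->2
final: 2 -2.4147

Mode 1: guard c·x = -1.4726 hit at Δt = 0.4282 (t = 0.4282), x⁻ = (-1.4726) → reset → x⁺ = (-0.9195), jump to mode 2
Mode 2: guard c·x = 4.6156 hit at Δt = 1.3782 (t = 1.8064), x⁻ = (-4.6156) → reset → x⁺ = (-4.9356), jump to mode 3
Mode 3: guard c·x = -4.0695 hit at Δt = 0.4638 (t = 2.2702), x⁻ = (-4.0695) → reset → x⁺ = (-4.5057), jump to mode 1
Mode 1: guard c·x = -1.4726 hit at Δt = 2.2903 (t = 4.5605), x⁻ = (-1.4726) → reset → x⁺ = (-0.9195), jump to mode 2
Mode 2: flow for 0.6842 to horizon, guard not reached → x = (-2.4147)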